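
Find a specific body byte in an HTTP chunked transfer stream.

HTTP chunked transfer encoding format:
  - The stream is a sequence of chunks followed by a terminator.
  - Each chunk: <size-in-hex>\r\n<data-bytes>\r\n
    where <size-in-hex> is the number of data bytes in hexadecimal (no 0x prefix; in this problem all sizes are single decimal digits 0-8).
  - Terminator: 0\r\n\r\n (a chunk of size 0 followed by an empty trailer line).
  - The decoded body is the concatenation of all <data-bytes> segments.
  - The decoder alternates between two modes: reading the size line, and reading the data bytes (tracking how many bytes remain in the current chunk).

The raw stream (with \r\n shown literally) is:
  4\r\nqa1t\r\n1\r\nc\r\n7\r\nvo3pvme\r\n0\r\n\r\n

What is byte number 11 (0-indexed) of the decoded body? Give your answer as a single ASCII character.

Chunk 1: stream[0..1]='4' size=0x4=4, data at stream[3..7]='qa1t' -> body[0..4], body so far='qa1t'
Chunk 2: stream[9..10]='1' size=0x1=1, data at stream[12..13]='c' -> body[4..5], body so far='qa1tc'
Chunk 3: stream[15..16]='7' size=0x7=7, data at stream[18..25]='vo3pvme' -> body[5..12], body so far='qa1tcvo3pvme'
Chunk 4: stream[27..28]='0' size=0 (terminator). Final body='qa1tcvo3pvme' (12 bytes)
Body byte 11 = 'e'

Answer: e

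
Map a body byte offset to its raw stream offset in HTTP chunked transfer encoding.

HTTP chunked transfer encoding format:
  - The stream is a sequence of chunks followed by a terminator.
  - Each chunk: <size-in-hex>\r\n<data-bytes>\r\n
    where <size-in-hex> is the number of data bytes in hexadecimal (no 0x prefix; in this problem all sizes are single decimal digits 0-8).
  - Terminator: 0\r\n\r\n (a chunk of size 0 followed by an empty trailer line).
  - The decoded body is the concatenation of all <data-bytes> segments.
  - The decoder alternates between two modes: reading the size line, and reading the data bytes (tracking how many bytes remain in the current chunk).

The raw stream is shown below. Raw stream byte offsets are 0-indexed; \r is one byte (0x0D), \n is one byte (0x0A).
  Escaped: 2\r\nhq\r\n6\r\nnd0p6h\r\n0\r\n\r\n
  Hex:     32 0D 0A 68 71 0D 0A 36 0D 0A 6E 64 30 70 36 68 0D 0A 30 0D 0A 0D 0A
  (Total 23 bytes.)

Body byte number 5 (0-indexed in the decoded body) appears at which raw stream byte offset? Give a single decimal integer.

Answer: 13

Derivation:
Chunk 1: stream[0..1]='2' size=0x2=2, data at stream[3..5]='hq' -> body[0..2], body so far='hq'
Chunk 2: stream[7..8]='6' size=0x6=6, data at stream[10..16]='nd0p6h' -> body[2..8], body so far='hqnd0p6h'
Chunk 3: stream[18..19]='0' size=0 (terminator). Final body='hqnd0p6h' (8 bytes)
Body byte 5 at stream offset 13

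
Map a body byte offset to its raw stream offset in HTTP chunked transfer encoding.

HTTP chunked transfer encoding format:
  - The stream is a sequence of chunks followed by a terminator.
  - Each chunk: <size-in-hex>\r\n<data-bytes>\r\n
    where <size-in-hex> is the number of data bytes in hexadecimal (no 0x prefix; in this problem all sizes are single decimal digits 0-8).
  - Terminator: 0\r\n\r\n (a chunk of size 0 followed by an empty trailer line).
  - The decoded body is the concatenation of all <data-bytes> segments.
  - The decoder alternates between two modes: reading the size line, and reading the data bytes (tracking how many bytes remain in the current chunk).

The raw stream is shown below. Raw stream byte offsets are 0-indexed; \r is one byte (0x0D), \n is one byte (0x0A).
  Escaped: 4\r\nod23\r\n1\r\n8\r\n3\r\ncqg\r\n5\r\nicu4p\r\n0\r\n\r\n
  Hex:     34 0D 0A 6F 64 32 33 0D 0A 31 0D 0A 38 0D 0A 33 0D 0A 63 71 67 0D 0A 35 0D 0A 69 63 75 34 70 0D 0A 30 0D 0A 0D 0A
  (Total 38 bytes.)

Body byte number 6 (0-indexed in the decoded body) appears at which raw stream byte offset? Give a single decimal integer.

Chunk 1: stream[0..1]='4' size=0x4=4, data at stream[3..7]='od23' -> body[0..4], body so far='od23'
Chunk 2: stream[9..10]='1' size=0x1=1, data at stream[12..13]='8' -> body[4..5], body so far='od238'
Chunk 3: stream[15..16]='3' size=0x3=3, data at stream[18..21]='cqg' -> body[5..8], body so far='od238cqg'
Chunk 4: stream[23..24]='5' size=0x5=5, data at stream[26..31]='icu4p' -> body[8..13], body so far='od238cqgicu4p'
Chunk 5: stream[33..34]='0' size=0 (terminator). Final body='od238cqgicu4p' (13 bytes)
Body byte 6 at stream offset 19

Answer: 19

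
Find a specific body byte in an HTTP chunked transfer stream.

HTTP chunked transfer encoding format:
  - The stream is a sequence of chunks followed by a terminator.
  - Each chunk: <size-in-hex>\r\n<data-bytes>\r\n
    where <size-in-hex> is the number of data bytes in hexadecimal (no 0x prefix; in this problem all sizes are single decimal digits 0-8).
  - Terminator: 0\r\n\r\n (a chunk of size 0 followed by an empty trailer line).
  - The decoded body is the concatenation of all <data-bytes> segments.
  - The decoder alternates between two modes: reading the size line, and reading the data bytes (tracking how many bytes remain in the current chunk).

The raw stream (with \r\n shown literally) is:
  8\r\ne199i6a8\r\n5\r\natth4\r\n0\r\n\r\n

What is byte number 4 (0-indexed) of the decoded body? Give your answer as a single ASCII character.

Chunk 1: stream[0..1]='8' size=0x8=8, data at stream[3..11]='e199i6a8' -> body[0..8], body so far='e199i6a8'
Chunk 2: stream[13..14]='5' size=0x5=5, data at stream[16..21]='atth4' -> body[8..13], body so far='e199i6a8atth4'
Chunk 3: stream[23..24]='0' size=0 (terminator). Final body='e199i6a8atth4' (13 bytes)
Body byte 4 = 'i'

Answer: i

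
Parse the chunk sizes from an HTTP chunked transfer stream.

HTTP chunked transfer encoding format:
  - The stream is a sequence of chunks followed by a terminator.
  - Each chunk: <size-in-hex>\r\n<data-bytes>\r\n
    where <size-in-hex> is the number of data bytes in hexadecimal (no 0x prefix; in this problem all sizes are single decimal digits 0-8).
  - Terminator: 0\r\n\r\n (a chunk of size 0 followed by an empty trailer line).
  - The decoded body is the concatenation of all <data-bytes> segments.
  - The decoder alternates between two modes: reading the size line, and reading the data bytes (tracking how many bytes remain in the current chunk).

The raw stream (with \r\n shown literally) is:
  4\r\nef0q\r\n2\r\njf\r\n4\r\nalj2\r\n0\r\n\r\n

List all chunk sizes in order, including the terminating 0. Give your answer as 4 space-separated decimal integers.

Chunk 1: stream[0..1]='4' size=0x4=4, data at stream[3..7]='ef0q' -> body[0..4], body so far='ef0q'
Chunk 2: stream[9..10]='2' size=0x2=2, data at stream[12..14]='jf' -> body[4..6], body so far='ef0qjf'
Chunk 3: stream[16..17]='4' size=0x4=4, data at stream[19..23]='alj2' -> body[6..10], body so far='ef0qjfalj2'
Chunk 4: stream[25..26]='0' size=0 (terminator). Final body='ef0qjfalj2' (10 bytes)

Answer: 4 2 4 0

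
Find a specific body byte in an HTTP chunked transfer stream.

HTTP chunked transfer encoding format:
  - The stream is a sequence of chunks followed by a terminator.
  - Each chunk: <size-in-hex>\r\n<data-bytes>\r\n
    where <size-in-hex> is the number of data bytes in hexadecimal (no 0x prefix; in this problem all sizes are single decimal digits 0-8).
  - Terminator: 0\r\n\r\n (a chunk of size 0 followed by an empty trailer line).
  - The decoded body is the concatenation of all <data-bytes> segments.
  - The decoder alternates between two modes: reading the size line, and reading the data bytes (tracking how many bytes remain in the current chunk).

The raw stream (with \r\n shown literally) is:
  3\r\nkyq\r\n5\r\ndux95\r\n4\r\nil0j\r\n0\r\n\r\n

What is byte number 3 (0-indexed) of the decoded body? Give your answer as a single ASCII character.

Answer: d

Derivation:
Chunk 1: stream[0..1]='3' size=0x3=3, data at stream[3..6]='kyq' -> body[0..3], body so far='kyq'
Chunk 2: stream[8..9]='5' size=0x5=5, data at stream[11..16]='dux95' -> body[3..8], body so far='kyqdux95'
Chunk 3: stream[18..19]='4' size=0x4=4, data at stream[21..25]='il0j' -> body[8..12], body so far='kyqdux95il0j'
Chunk 4: stream[27..28]='0' size=0 (terminator). Final body='kyqdux95il0j' (12 bytes)
Body byte 3 = 'd'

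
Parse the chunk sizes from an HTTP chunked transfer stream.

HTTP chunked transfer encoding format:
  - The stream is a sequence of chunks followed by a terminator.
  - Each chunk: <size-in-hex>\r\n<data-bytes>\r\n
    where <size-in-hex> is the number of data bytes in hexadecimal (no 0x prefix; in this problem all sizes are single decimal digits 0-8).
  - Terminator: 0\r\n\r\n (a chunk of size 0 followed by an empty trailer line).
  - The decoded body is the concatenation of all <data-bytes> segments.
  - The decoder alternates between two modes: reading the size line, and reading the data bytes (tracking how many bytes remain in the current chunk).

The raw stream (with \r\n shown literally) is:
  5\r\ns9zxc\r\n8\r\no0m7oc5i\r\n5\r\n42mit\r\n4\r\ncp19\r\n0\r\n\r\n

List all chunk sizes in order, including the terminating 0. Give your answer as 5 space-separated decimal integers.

Answer: 5 8 5 4 0

Derivation:
Chunk 1: stream[0..1]='5' size=0x5=5, data at stream[3..8]='s9zxc' -> body[0..5], body so far='s9zxc'
Chunk 2: stream[10..11]='8' size=0x8=8, data at stream[13..21]='o0m7oc5i' -> body[5..13], body so far='s9zxco0m7oc5i'
Chunk 3: stream[23..24]='5' size=0x5=5, data at stream[26..31]='42mit' -> body[13..18], body so far='s9zxco0m7oc5i42mit'
Chunk 4: stream[33..34]='4' size=0x4=4, data at stream[36..40]='cp19' -> body[18..22], body so far='s9zxco0m7oc5i42mitcp19'
Chunk 5: stream[42..43]='0' size=0 (terminator). Final body='s9zxco0m7oc5i42mitcp19' (22 bytes)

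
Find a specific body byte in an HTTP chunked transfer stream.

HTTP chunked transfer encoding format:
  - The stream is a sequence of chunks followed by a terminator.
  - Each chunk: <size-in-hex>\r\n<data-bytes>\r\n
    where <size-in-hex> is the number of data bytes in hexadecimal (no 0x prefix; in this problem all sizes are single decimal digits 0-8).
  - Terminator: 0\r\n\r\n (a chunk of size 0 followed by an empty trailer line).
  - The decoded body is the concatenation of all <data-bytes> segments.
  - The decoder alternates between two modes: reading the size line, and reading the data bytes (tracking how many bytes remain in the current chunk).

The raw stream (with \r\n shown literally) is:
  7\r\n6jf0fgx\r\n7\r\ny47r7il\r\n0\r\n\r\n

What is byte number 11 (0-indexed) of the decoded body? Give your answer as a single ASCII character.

Answer: 7

Derivation:
Chunk 1: stream[0..1]='7' size=0x7=7, data at stream[3..10]='6jf0fgx' -> body[0..7], body so far='6jf0fgx'
Chunk 2: stream[12..13]='7' size=0x7=7, data at stream[15..22]='y47r7il' -> body[7..14], body so far='6jf0fgxy47r7il'
Chunk 3: stream[24..25]='0' size=0 (terminator). Final body='6jf0fgxy47r7il' (14 bytes)
Body byte 11 = '7'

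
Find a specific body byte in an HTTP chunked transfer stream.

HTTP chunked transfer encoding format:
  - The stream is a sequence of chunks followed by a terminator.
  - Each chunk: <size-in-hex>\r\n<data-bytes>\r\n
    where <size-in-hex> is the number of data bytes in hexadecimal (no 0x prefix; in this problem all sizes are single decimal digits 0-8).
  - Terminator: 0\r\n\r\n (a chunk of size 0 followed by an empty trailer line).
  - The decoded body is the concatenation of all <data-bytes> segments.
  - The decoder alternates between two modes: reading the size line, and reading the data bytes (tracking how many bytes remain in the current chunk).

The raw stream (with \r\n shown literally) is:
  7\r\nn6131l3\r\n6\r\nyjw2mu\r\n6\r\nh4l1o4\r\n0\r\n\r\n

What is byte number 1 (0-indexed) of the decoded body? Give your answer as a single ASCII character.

Chunk 1: stream[0..1]='7' size=0x7=7, data at stream[3..10]='n6131l3' -> body[0..7], body so far='n6131l3'
Chunk 2: stream[12..13]='6' size=0x6=6, data at stream[15..21]='yjw2mu' -> body[7..13], body so far='n6131l3yjw2mu'
Chunk 3: stream[23..24]='6' size=0x6=6, data at stream[26..32]='h4l1o4' -> body[13..19], body so far='n6131l3yjw2muh4l1o4'
Chunk 4: stream[34..35]='0' size=0 (terminator). Final body='n6131l3yjw2muh4l1o4' (19 bytes)
Body byte 1 = '6'

Answer: 6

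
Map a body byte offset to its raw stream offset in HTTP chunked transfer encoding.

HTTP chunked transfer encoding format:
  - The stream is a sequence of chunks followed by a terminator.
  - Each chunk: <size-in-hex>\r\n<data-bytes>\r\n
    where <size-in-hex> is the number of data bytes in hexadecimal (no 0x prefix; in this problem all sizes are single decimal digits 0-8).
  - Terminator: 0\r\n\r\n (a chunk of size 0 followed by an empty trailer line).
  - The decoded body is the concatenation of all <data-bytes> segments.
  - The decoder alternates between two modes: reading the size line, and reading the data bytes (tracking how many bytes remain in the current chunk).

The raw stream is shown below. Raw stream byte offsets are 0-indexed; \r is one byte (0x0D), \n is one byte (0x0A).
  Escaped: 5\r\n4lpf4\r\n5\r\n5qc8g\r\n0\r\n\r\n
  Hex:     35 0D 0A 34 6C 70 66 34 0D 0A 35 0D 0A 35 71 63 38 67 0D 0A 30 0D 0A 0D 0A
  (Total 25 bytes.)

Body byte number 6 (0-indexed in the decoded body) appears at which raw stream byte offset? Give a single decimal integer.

Answer: 14

Derivation:
Chunk 1: stream[0..1]='5' size=0x5=5, data at stream[3..8]='4lpf4' -> body[0..5], body so far='4lpf4'
Chunk 2: stream[10..11]='5' size=0x5=5, data at stream[13..18]='5qc8g' -> body[5..10], body so far='4lpf45qc8g'
Chunk 3: stream[20..21]='0' size=0 (terminator). Final body='4lpf45qc8g' (10 bytes)
Body byte 6 at stream offset 14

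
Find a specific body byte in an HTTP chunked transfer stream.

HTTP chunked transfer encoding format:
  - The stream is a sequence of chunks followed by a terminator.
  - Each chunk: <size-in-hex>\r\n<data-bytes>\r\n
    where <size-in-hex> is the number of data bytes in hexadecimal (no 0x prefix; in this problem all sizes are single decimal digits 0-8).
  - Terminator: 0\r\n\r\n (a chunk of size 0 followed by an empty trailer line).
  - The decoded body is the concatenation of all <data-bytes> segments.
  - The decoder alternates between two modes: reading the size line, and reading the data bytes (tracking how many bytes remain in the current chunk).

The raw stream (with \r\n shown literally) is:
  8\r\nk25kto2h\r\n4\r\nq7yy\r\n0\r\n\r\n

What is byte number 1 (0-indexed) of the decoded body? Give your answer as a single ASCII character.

Chunk 1: stream[0..1]='8' size=0x8=8, data at stream[3..11]='k25kto2h' -> body[0..8], body so far='k25kto2h'
Chunk 2: stream[13..14]='4' size=0x4=4, data at stream[16..20]='q7yy' -> body[8..12], body so far='k25kto2hq7yy'
Chunk 3: stream[22..23]='0' size=0 (terminator). Final body='k25kto2hq7yy' (12 bytes)
Body byte 1 = '2'

Answer: 2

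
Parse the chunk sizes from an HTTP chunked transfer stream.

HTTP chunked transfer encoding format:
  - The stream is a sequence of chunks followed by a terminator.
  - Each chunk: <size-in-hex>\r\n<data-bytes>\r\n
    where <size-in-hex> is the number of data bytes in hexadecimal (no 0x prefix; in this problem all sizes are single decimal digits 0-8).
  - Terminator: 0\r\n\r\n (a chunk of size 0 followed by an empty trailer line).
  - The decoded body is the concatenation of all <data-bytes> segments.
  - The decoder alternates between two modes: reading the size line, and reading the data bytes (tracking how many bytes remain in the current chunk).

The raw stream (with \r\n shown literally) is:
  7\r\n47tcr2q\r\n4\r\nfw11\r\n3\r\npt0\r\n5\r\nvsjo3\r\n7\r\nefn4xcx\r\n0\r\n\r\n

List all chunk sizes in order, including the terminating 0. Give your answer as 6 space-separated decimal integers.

Answer: 7 4 3 5 7 0

Derivation:
Chunk 1: stream[0..1]='7' size=0x7=7, data at stream[3..10]='47tcr2q' -> body[0..7], body so far='47tcr2q'
Chunk 2: stream[12..13]='4' size=0x4=4, data at stream[15..19]='fw11' -> body[7..11], body so far='47tcr2qfw11'
Chunk 3: stream[21..22]='3' size=0x3=3, data at stream[24..27]='pt0' -> body[11..14], body so far='47tcr2qfw11pt0'
Chunk 4: stream[29..30]='5' size=0x5=5, data at stream[32..37]='vsjo3' -> body[14..19], body so far='47tcr2qfw11pt0vsjo3'
Chunk 5: stream[39..40]='7' size=0x7=7, data at stream[42..49]='efn4xcx' -> body[19..26], body so far='47tcr2qfw11pt0vsjo3efn4xcx'
Chunk 6: stream[51..52]='0' size=0 (terminator). Final body='47tcr2qfw11pt0vsjo3efn4xcx' (26 bytes)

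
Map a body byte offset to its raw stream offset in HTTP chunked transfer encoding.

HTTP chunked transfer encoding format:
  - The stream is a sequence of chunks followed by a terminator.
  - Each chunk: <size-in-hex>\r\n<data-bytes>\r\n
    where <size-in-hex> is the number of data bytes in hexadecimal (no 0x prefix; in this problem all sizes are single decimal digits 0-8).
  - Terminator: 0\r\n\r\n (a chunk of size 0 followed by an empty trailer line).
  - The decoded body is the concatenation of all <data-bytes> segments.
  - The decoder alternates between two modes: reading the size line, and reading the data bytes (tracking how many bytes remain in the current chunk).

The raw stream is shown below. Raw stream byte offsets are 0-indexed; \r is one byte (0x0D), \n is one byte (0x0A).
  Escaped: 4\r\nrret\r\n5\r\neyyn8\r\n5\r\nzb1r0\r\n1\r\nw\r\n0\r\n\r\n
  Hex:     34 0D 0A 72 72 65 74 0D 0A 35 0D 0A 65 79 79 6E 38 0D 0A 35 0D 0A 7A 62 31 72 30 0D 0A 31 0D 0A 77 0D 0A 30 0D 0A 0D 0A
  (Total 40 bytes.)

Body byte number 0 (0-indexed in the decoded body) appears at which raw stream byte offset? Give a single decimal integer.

Chunk 1: stream[0..1]='4' size=0x4=4, data at stream[3..7]='rret' -> body[0..4], body so far='rret'
Chunk 2: stream[9..10]='5' size=0x5=5, data at stream[12..17]='eyyn8' -> body[4..9], body so far='rreteyyn8'
Chunk 3: stream[19..20]='5' size=0x5=5, data at stream[22..27]='zb1r0' -> body[9..14], body so far='rreteyyn8zb1r0'
Chunk 4: stream[29..30]='1' size=0x1=1, data at stream[32..33]='w' -> body[14..15], body so far='rreteyyn8zb1r0w'
Chunk 5: stream[35..36]='0' size=0 (terminator). Final body='rreteyyn8zb1r0w' (15 bytes)
Body byte 0 at stream offset 3

Answer: 3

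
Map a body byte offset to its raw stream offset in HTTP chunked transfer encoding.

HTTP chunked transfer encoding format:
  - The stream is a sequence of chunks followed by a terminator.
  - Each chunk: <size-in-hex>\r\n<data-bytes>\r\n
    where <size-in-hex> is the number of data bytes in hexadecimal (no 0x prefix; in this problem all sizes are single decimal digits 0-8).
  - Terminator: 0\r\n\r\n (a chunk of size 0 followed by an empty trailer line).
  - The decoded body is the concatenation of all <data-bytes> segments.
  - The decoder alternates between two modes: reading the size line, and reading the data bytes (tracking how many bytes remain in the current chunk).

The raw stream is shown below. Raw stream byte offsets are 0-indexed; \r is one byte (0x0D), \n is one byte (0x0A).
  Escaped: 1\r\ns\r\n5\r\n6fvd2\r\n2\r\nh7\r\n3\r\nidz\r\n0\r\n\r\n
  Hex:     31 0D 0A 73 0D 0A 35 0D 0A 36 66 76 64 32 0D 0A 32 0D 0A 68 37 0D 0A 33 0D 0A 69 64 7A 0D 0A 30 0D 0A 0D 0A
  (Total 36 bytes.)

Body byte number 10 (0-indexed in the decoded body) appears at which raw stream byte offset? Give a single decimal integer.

Answer: 28

Derivation:
Chunk 1: stream[0..1]='1' size=0x1=1, data at stream[3..4]='s' -> body[0..1], body so far='s'
Chunk 2: stream[6..7]='5' size=0x5=5, data at stream[9..14]='6fvd2' -> body[1..6], body so far='s6fvd2'
Chunk 3: stream[16..17]='2' size=0x2=2, data at stream[19..21]='h7' -> body[6..8], body so far='s6fvd2h7'
Chunk 4: stream[23..24]='3' size=0x3=3, data at stream[26..29]='idz' -> body[8..11], body so far='s6fvd2h7idz'
Chunk 5: stream[31..32]='0' size=0 (terminator). Final body='s6fvd2h7idz' (11 bytes)
Body byte 10 at stream offset 28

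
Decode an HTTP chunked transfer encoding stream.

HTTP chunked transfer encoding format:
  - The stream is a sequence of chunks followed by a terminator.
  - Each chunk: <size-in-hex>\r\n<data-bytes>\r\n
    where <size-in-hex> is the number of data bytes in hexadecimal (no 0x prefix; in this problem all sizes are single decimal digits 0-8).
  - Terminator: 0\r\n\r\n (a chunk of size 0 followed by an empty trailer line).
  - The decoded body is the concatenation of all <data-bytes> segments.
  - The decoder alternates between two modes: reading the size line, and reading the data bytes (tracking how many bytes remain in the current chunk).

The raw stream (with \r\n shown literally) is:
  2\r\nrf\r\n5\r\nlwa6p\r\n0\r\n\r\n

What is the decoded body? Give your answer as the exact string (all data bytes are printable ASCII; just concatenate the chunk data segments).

Chunk 1: stream[0..1]='2' size=0x2=2, data at stream[3..5]='rf' -> body[0..2], body so far='rf'
Chunk 2: stream[7..8]='5' size=0x5=5, data at stream[10..15]='lwa6p' -> body[2..7], body so far='rflwa6p'
Chunk 3: stream[17..18]='0' size=0 (terminator). Final body='rflwa6p' (7 bytes)

Answer: rflwa6p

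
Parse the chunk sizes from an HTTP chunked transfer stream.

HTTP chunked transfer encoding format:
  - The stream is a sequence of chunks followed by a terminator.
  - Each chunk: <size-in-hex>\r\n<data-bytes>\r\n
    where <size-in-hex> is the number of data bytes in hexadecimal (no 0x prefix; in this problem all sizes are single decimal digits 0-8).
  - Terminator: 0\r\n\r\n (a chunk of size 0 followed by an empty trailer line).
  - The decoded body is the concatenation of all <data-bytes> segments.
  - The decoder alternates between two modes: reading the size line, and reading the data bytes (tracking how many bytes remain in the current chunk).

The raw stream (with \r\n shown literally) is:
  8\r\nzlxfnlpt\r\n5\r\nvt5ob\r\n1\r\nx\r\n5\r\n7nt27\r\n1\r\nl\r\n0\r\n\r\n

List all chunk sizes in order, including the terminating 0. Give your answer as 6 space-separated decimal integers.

Answer: 8 5 1 5 1 0

Derivation:
Chunk 1: stream[0..1]='8' size=0x8=8, data at stream[3..11]='zlxfnlpt' -> body[0..8], body so far='zlxfnlpt'
Chunk 2: stream[13..14]='5' size=0x5=5, data at stream[16..21]='vt5ob' -> body[8..13], body so far='zlxfnlptvt5ob'
Chunk 3: stream[23..24]='1' size=0x1=1, data at stream[26..27]='x' -> body[13..14], body so far='zlxfnlptvt5obx'
Chunk 4: stream[29..30]='5' size=0x5=5, data at stream[32..37]='7nt27' -> body[14..19], body so far='zlxfnlptvt5obx7nt27'
Chunk 5: stream[39..40]='1' size=0x1=1, data at stream[42..43]='l' -> body[19..20], body so far='zlxfnlptvt5obx7nt27l'
Chunk 6: stream[45..46]='0' size=0 (terminator). Final body='zlxfnlptvt5obx7nt27l' (20 bytes)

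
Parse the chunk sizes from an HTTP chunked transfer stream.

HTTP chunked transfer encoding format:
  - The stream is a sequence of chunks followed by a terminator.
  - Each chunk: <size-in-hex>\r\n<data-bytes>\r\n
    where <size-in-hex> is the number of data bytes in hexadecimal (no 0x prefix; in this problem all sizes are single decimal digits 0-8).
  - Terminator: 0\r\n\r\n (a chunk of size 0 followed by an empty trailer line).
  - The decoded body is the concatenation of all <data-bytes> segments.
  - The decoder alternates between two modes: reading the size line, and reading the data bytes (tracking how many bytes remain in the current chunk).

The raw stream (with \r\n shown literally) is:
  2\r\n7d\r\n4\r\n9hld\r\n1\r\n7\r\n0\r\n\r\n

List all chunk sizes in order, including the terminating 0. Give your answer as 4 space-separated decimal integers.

Answer: 2 4 1 0

Derivation:
Chunk 1: stream[0..1]='2' size=0x2=2, data at stream[3..5]='7d' -> body[0..2], body so far='7d'
Chunk 2: stream[7..8]='4' size=0x4=4, data at stream[10..14]='9hld' -> body[2..6], body so far='7d9hld'
Chunk 3: stream[16..17]='1' size=0x1=1, data at stream[19..20]='7' -> body[6..7], body so far='7d9hld7'
Chunk 4: stream[22..23]='0' size=0 (terminator). Final body='7d9hld7' (7 bytes)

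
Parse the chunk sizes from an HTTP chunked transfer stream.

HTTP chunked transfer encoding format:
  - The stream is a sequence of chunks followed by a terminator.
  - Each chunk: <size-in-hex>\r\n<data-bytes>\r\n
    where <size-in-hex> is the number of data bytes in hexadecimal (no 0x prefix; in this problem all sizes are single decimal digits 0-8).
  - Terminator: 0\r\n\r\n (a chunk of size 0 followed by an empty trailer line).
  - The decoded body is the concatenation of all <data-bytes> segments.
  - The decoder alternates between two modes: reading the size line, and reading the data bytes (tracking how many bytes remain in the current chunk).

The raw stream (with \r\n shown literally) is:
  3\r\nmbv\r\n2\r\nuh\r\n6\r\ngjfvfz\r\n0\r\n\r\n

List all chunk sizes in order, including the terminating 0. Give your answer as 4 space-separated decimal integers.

Answer: 3 2 6 0

Derivation:
Chunk 1: stream[0..1]='3' size=0x3=3, data at stream[3..6]='mbv' -> body[0..3], body so far='mbv'
Chunk 2: stream[8..9]='2' size=0x2=2, data at stream[11..13]='uh' -> body[3..5], body so far='mbvuh'
Chunk 3: stream[15..16]='6' size=0x6=6, data at stream[18..24]='gjfvfz' -> body[5..11], body so far='mbvuhgjfvfz'
Chunk 4: stream[26..27]='0' size=0 (terminator). Final body='mbvuhgjfvfz' (11 bytes)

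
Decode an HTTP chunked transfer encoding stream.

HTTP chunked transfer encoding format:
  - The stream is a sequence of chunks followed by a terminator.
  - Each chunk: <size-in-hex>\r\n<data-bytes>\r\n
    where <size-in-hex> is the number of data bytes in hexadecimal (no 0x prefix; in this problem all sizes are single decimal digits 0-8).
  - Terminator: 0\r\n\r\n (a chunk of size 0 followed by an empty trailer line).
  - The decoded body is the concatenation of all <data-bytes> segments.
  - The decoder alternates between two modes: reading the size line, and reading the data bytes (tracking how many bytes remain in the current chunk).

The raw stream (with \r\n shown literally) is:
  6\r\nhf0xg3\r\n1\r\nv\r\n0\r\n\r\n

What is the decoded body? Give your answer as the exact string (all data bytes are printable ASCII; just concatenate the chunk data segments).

Answer: hf0xg3v

Derivation:
Chunk 1: stream[0..1]='6' size=0x6=6, data at stream[3..9]='hf0xg3' -> body[0..6], body so far='hf0xg3'
Chunk 2: stream[11..12]='1' size=0x1=1, data at stream[14..15]='v' -> body[6..7], body so far='hf0xg3v'
Chunk 3: stream[17..18]='0' size=0 (terminator). Final body='hf0xg3v' (7 bytes)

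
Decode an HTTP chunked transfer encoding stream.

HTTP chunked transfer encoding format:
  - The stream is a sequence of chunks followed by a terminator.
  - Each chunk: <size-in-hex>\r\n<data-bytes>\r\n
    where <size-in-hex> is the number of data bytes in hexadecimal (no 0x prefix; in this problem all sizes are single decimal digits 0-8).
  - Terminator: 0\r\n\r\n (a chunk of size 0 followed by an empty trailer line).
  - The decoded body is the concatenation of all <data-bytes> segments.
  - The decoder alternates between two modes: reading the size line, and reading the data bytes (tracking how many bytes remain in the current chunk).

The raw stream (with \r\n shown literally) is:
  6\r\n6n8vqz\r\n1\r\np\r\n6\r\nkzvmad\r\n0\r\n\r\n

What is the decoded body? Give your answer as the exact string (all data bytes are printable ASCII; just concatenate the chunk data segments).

Chunk 1: stream[0..1]='6' size=0x6=6, data at stream[3..9]='6n8vqz' -> body[0..6], body so far='6n8vqz'
Chunk 2: stream[11..12]='1' size=0x1=1, data at stream[14..15]='p' -> body[6..7], body so far='6n8vqzp'
Chunk 3: stream[17..18]='6' size=0x6=6, data at stream[20..26]='kzvmad' -> body[7..13], body so far='6n8vqzpkzvmad'
Chunk 4: stream[28..29]='0' size=0 (terminator). Final body='6n8vqzpkzvmad' (13 bytes)

Answer: 6n8vqzpkzvmad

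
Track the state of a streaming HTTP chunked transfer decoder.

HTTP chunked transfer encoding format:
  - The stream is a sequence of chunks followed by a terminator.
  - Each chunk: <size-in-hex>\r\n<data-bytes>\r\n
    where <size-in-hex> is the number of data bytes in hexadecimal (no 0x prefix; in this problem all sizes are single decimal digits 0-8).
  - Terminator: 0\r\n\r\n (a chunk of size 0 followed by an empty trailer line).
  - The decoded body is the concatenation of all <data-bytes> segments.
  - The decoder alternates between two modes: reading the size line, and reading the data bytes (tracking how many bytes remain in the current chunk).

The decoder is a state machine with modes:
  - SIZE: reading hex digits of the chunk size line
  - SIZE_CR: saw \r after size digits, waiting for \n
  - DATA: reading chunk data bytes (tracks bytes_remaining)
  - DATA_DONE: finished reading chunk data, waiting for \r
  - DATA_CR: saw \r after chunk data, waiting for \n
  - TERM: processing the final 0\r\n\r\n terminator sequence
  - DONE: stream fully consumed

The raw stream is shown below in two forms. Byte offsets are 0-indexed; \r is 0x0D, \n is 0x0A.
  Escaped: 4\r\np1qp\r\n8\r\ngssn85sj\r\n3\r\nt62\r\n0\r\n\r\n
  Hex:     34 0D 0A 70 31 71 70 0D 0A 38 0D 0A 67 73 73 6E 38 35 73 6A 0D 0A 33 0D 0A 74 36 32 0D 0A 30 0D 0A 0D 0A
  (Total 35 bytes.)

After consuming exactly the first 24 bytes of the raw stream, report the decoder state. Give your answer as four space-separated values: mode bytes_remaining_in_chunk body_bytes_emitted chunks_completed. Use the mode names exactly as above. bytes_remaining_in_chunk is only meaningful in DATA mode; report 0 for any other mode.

Byte 0 = '4': mode=SIZE remaining=0 emitted=0 chunks_done=0
Byte 1 = 0x0D: mode=SIZE_CR remaining=0 emitted=0 chunks_done=0
Byte 2 = 0x0A: mode=DATA remaining=4 emitted=0 chunks_done=0
Byte 3 = 'p': mode=DATA remaining=3 emitted=1 chunks_done=0
Byte 4 = '1': mode=DATA remaining=2 emitted=2 chunks_done=0
Byte 5 = 'q': mode=DATA remaining=1 emitted=3 chunks_done=0
Byte 6 = 'p': mode=DATA_DONE remaining=0 emitted=4 chunks_done=0
Byte 7 = 0x0D: mode=DATA_CR remaining=0 emitted=4 chunks_done=0
Byte 8 = 0x0A: mode=SIZE remaining=0 emitted=4 chunks_done=1
Byte 9 = '8': mode=SIZE remaining=0 emitted=4 chunks_done=1
Byte 10 = 0x0D: mode=SIZE_CR remaining=0 emitted=4 chunks_done=1
Byte 11 = 0x0A: mode=DATA remaining=8 emitted=4 chunks_done=1
Byte 12 = 'g': mode=DATA remaining=7 emitted=5 chunks_done=1
Byte 13 = 's': mode=DATA remaining=6 emitted=6 chunks_done=1
Byte 14 = 's': mode=DATA remaining=5 emitted=7 chunks_done=1
Byte 15 = 'n': mode=DATA remaining=4 emitted=8 chunks_done=1
Byte 16 = '8': mode=DATA remaining=3 emitted=9 chunks_done=1
Byte 17 = '5': mode=DATA remaining=2 emitted=10 chunks_done=1
Byte 18 = 's': mode=DATA remaining=1 emitted=11 chunks_done=1
Byte 19 = 'j': mode=DATA_DONE remaining=0 emitted=12 chunks_done=1
Byte 20 = 0x0D: mode=DATA_CR remaining=0 emitted=12 chunks_done=1
Byte 21 = 0x0A: mode=SIZE remaining=0 emitted=12 chunks_done=2
Byte 22 = '3': mode=SIZE remaining=0 emitted=12 chunks_done=2
Byte 23 = 0x0D: mode=SIZE_CR remaining=0 emitted=12 chunks_done=2

Answer: SIZE_CR 0 12 2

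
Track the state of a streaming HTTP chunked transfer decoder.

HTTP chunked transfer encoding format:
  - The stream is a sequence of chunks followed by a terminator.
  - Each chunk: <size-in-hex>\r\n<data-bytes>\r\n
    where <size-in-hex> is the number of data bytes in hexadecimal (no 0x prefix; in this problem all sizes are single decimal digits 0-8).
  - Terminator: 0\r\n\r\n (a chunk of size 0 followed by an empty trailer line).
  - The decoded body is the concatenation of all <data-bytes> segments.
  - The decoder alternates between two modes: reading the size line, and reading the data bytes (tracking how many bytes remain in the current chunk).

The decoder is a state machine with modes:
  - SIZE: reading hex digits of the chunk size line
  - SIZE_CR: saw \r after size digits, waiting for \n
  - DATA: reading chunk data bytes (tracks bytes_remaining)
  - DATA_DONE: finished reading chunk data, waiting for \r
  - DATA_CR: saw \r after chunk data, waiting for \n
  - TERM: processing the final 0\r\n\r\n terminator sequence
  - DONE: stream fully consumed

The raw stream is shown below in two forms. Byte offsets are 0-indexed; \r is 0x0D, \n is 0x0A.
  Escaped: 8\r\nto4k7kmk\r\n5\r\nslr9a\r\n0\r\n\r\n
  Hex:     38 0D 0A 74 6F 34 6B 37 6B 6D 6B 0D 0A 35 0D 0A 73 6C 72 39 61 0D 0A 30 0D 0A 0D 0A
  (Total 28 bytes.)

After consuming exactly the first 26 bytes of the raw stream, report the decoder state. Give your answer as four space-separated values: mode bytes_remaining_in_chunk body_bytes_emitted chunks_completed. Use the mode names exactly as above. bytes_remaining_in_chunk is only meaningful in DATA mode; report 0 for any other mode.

Answer: TERM 0 13 2

Derivation:
Byte 0 = '8': mode=SIZE remaining=0 emitted=0 chunks_done=0
Byte 1 = 0x0D: mode=SIZE_CR remaining=0 emitted=0 chunks_done=0
Byte 2 = 0x0A: mode=DATA remaining=8 emitted=0 chunks_done=0
Byte 3 = 't': mode=DATA remaining=7 emitted=1 chunks_done=0
Byte 4 = 'o': mode=DATA remaining=6 emitted=2 chunks_done=0
Byte 5 = '4': mode=DATA remaining=5 emitted=3 chunks_done=0
Byte 6 = 'k': mode=DATA remaining=4 emitted=4 chunks_done=0
Byte 7 = '7': mode=DATA remaining=3 emitted=5 chunks_done=0
Byte 8 = 'k': mode=DATA remaining=2 emitted=6 chunks_done=0
Byte 9 = 'm': mode=DATA remaining=1 emitted=7 chunks_done=0
Byte 10 = 'k': mode=DATA_DONE remaining=0 emitted=8 chunks_done=0
Byte 11 = 0x0D: mode=DATA_CR remaining=0 emitted=8 chunks_done=0
Byte 12 = 0x0A: mode=SIZE remaining=0 emitted=8 chunks_done=1
Byte 13 = '5': mode=SIZE remaining=0 emitted=8 chunks_done=1
Byte 14 = 0x0D: mode=SIZE_CR remaining=0 emitted=8 chunks_done=1
Byte 15 = 0x0A: mode=DATA remaining=5 emitted=8 chunks_done=1
Byte 16 = 's': mode=DATA remaining=4 emitted=9 chunks_done=1
Byte 17 = 'l': mode=DATA remaining=3 emitted=10 chunks_done=1
Byte 18 = 'r': mode=DATA remaining=2 emitted=11 chunks_done=1
Byte 19 = '9': mode=DATA remaining=1 emitted=12 chunks_done=1
Byte 20 = 'a': mode=DATA_DONE remaining=0 emitted=13 chunks_done=1
Byte 21 = 0x0D: mode=DATA_CR remaining=0 emitted=13 chunks_done=1
Byte 22 = 0x0A: mode=SIZE remaining=0 emitted=13 chunks_done=2
Byte 23 = '0': mode=SIZE remaining=0 emitted=13 chunks_done=2
Byte 24 = 0x0D: mode=SIZE_CR remaining=0 emitted=13 chunks_done=2
Byte 25 = 0x0A: mode=TERM remaining=0 emitted=13 chunks_done=2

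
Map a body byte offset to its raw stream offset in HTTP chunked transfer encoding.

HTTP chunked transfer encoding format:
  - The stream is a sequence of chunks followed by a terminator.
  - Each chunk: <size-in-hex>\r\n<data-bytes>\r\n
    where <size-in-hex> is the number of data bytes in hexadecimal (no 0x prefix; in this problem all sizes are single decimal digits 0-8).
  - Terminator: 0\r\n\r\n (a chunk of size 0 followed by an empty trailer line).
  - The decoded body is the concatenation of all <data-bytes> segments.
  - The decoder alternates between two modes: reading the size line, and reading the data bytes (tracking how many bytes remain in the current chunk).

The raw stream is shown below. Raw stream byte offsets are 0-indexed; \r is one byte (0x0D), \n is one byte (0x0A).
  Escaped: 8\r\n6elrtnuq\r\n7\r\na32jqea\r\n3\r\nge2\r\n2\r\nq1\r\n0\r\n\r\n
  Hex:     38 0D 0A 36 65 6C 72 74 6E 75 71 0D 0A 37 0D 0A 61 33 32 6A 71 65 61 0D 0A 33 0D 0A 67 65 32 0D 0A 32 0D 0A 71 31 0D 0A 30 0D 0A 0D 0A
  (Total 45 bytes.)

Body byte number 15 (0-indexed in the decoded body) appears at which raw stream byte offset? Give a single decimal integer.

Chunk 1: stream[0..1]='8' size=0x8=8, data at stream[3..11]='6elrtnuq' -> body[0..8], body so far='6elrtnuq'
Chunk 2: stream[13..14]='7' size=0x7=7, data at stream[16..23]='a32jqea' -> body[8..15], body so far='6elrtnuqa32jqea'
Chunk 3: stream[25..26]='3' size=0x3=3, data at stream[28..31]='ge2' -> body[15..18], body so far='6elrtnuqa32jqeage2'
Chunk 4: stream[33..34]='2' size=0x2=2, data at stream[36..38]='q1' -> body[18..20], body so far='6elrtnuqa32jqeage2q1'
Chunk 5: stream[40..41]='0' size=0 (terminator). Final body='6elrtnuqa32jqeage2q1' (20 bytes)
Body byte 15 at stream offset 28

Answer: 28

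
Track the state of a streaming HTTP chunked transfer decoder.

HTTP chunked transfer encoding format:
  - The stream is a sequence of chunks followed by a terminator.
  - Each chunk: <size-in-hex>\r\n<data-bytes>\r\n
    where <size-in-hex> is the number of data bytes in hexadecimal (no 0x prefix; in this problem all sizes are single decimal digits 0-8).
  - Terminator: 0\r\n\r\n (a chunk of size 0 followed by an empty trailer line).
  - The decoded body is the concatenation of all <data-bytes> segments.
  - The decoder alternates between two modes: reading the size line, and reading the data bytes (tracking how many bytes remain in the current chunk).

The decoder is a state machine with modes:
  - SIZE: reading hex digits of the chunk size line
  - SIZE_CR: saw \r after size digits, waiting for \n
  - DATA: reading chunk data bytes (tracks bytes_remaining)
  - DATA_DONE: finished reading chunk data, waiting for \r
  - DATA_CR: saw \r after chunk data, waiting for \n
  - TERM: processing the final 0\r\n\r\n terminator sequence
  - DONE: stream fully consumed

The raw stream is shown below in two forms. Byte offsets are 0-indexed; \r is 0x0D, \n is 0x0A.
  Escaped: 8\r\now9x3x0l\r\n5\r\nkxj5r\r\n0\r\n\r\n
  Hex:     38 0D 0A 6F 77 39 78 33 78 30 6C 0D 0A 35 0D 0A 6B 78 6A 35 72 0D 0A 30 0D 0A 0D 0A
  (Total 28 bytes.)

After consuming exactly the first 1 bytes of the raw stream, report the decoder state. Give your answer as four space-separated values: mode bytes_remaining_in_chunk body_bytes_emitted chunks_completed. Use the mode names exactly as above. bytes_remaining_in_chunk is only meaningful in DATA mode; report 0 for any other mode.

Answer: SIZE 0 0 0

Derivation:
Byte 0 = '8': mode=SIZE remaining=0 emitted=0 chunks_done=0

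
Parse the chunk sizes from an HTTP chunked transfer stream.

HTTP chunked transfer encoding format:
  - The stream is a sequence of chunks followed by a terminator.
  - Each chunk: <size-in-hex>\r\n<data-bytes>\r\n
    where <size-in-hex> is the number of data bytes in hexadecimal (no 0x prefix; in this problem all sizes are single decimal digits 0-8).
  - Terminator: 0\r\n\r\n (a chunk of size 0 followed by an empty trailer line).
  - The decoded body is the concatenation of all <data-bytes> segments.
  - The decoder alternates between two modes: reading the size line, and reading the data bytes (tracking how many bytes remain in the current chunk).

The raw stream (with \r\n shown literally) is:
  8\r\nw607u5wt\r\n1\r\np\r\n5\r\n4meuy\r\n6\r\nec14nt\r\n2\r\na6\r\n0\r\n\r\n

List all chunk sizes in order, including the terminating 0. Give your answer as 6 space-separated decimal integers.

Answer: 8 1 5 6 2 0

Derivation:
Chunk 1: stream[0..1]='8' size=0x8=8, data at stream[3..11]='w607u5wt' -> body[0..8], body so far='w607u5wt'
Chunk 2: stream[13..14]='1' size=0x1=1, data at stream[16..17]='p' -> body[8..9], body so far='w607u5wtp'
Chunk 3: stream[19..20]='5' size=0x5=5, data at stream[22..27]='4meuy' -> body[9..14], body so far='w607u5wtp4meuy'
Chunk 4: stream[29..30]='6' size=0x6=6, data at stream[32..38]='ec14nt' -> body[14..20], body so far='w607u5wtp4meuyec14nt'
Chunk 5: stream[40..41]='2' size=0x2=2, data at stream[43..45]='a6' -> body[20..22], body so far='w607u5wtp4meuyec14nta6'
Chunk 6: stream[47..48]='0' size=0 (terminator). Final body='w607u5wtp4meuyec14nta6' (22 bytes)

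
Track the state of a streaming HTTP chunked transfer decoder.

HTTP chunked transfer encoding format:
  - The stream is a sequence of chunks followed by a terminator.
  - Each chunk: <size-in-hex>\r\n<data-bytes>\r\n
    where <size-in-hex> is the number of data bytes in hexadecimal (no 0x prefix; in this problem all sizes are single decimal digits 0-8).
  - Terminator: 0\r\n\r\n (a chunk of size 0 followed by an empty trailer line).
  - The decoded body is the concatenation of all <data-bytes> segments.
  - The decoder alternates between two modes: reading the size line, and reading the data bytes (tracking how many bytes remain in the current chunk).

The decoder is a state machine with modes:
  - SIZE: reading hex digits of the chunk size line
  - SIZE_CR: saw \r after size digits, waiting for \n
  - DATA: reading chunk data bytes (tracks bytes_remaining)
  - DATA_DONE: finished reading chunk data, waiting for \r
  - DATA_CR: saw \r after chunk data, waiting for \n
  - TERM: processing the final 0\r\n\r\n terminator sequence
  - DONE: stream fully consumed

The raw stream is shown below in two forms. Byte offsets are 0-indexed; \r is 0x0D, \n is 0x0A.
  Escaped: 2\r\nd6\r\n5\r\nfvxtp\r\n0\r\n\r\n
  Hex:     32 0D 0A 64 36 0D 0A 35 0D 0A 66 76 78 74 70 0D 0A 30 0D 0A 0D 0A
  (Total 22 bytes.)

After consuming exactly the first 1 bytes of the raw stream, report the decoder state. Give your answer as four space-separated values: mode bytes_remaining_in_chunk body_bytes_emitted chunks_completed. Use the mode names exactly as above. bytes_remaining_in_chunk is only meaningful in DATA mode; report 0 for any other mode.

Byte 0 = '2': mode=SIZE remaining=0 emitted=0 chunks_done=0

Answer: SIZE 0 0 0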